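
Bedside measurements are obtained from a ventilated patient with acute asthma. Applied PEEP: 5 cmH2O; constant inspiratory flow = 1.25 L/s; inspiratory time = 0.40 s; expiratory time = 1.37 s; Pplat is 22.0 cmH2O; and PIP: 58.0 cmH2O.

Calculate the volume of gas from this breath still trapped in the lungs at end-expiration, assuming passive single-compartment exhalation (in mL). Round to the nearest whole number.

99

Vt = flow × Ti = 1.25 L/s × 0.40 s × 1000 mL/L = 500.0 mL.
R = (PIP − Pplat)/V̇ = (58.0 − 22.0) / 1.25 = 36.0/1.25 = 28.8 cmH2O·s/L.
C = Vt/(Pplat − PEEP) = 500.0 / (22.0 − 5) = 500.0/17.0 = 29.412 mL/cmH2O.
τ = R × C = 28.8 × 0.02941 L/cmH2O = 0.847 s.
Fraction remaining = e^(−Te/τ) = e^(−1.37/0.847) = 0.1984.
Trapped volume = 500.0 × 0.1984 = 99.2 mL.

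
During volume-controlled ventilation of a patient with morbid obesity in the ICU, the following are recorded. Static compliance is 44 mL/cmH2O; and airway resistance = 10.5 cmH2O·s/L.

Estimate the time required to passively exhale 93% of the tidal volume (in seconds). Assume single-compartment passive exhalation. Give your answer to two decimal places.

1.23

τ = R × C = 10.5 × 44 mL/cmH2O = 10.5 × 0.044 L/cmH2O = 0.462 s.
Exhaled fraction f = 1 − e^(−t/τ) → t = −τ·ln(1 − f) = −0.462·ln(0.07) = 1.229 s.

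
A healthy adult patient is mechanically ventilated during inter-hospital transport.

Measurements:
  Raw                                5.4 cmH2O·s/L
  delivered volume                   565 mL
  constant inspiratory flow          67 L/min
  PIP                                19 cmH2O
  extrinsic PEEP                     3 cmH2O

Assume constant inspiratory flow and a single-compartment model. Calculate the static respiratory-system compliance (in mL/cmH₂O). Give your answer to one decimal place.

56.7

Flow: 67 L/min ÷ 60 = 1.1167 L/s.
Equation of motion (constant flow): PIP = Vt/C + R·V̇ + PEEP.
Vt/C = PIP − R·V̇ − PEEP = 19 − 5.4×1.1167 − 3 = 19 − 6.03 − 3 = 9.97 cmH2O.
C = Vt / 9.97 = 565 / 9.97 = 56.67 mL/cmH2O.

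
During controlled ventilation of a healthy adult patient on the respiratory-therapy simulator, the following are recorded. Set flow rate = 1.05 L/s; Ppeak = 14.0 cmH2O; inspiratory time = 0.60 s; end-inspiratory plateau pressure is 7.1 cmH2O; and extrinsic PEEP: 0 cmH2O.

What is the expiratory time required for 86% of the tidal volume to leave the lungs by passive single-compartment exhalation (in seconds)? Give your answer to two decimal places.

Vt = flow × Ti = 1.05 L/s × 0.60 s × 1000 mL/L = 630.0 mL.
R = (PIP − Pplat)/V̇ = (14.0 − 7.1) / 1.05 = 6.9/1.05 = 6.571 cmH2O·s/L.
C = Vt/(Pplat − PEEP) = 630.0 / (7.1 − 0) = 630.0/7.1 = 88.732 mL/cmH2O.
τ = R × C = 6.571 × 0.08873 L/cmH2O = 0.583 s.
t = −τ·ln(1 − 0.86) = −0.583·ln(0.14) = 1.146 s.

1.15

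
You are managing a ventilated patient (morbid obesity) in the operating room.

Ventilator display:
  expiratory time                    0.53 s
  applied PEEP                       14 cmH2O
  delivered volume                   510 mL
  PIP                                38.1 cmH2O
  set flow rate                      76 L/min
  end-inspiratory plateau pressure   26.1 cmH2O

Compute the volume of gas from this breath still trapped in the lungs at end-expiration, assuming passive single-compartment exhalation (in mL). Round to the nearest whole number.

Flow: 76 L/min ÷ 60 = 1.2667 L/s.
R = (PIP − Pplat)/V̇ = (38.1 − 26.1) / 1.2667 = 12.0/1.2667 = 9.473 cmH2O·s/L.
C = Vt/(Pplat − PEEP) = 510.0 / (26.1 − 14) = 510.0/12.1 = 42.149 mL/cmH2O.
τ = R × C = 9.473 × 0.04215 L/cmH2O = 0.3993 s.
Fraction remaining = e^(−Te/τ) = e^(−0.53/0.3993) = 0.2652.
Trapped volume = 510.0 × 0.2652 = 135.25 mL.

135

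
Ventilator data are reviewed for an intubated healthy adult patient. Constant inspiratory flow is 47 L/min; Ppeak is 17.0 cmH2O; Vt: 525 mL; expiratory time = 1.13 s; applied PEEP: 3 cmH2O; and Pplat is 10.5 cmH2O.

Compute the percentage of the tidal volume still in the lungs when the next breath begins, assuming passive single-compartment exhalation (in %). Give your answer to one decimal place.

14.3

Flow: 47 L/min ÷ 60 = 0.7833 L/s.
R = (PIP − Pplat)/V̇ = (17.0 − 10.5) / 0.7833 = 6.5/0.7833 = 8.298 cmH2O·s/L.
C = Vt/(Pplat − PEEP) = 525.0 / (10.5 − 3) = 525.0/7.5 = 70.0 mL/cmH2O.
τ = R × C = 8.298 × 0.07 L/cmH2O = 0.5809 s.
Fraction remaining at end-expiration = e^(−Te/τ) = e^(−1.13/0.5809) = 0.143 → 14.3%.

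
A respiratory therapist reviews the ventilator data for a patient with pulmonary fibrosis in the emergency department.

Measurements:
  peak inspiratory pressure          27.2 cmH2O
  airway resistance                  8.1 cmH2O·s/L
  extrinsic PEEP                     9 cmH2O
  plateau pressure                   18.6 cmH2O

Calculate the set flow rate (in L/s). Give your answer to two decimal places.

1.06

flow = (PIP − Pplat) / Raw = 8.6 / 8.1 = 1.062 L/s.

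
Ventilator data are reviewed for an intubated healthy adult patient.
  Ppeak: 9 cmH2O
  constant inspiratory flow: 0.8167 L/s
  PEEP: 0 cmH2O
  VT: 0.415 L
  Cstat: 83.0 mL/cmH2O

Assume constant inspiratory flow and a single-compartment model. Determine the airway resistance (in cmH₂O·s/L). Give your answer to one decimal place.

4.9

Equation of motion (constant flow): PIP = Vt/C + R·V̇ + PEEP.
R·V̇ = PIP − Vt/C − PEEP = 9 − 415/83.0 − 0 = 9 − 5.0 − 0 = 4.0 cmH2O.
R = 4.0 / 0.8167 = 4.898 cmH2O·s/L.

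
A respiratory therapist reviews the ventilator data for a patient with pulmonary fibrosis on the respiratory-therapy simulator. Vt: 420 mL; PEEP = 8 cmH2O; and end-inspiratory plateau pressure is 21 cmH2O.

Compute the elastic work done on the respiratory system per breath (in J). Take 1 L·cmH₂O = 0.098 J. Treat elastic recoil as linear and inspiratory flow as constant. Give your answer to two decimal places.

0.27

Elastic work ≈ ½ × (Pplat − PEEP) × Vt = 0.5 × (21 − 8) × 0.420 L = 0.5 × 13.0 × 0.420 = 2.73 L·cmH2O.
× 0.098 J/(L·cmH2O) → 0.2675 J.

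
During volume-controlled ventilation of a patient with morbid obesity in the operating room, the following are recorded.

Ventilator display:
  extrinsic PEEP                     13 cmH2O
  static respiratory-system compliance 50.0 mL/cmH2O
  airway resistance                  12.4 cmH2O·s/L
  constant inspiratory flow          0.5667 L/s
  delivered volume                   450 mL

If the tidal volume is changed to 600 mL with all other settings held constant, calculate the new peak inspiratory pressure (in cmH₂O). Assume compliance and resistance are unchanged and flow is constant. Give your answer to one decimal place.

PIP = Vt/C + R·V̇ + PEEP (constant-flow equation of motion).
Only the elastic term changes: ΔPIP = ΔVt / C = (600 − 450) / 50.0 = 3.0 cmH2O.
Original PIP = 450/50.0 + 12.4×0.5667 + 13 = 29.027 cmH2O; new PIP = 29.027 + (3.0) = 32.027 cmH2O.

32.0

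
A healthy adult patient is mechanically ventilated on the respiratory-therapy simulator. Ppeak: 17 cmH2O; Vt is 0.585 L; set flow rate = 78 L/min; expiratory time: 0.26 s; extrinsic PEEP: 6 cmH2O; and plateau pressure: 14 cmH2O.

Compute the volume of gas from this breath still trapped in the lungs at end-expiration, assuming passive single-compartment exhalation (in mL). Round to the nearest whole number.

125

Flow: 78 L/min ÷ 60 = 1.3 L/s.
R = (PIP − Pplat)/V̇ = (17 − 14) / 1.3 = 3.0/1.3 = 2.308 cmH2O·s/L.
C = Vt/(Pplat − PEEP) = 585.0 / (14 − 6) = 585.0/8.0 = 73.125 mL/cmH2O.
τ = R × C = 2.308 × 0.07313 L/cmH2O = 0.1688 s.
Fraction remaining = e^(−Te/τ) = e^(−0.26/0.1688) = 0.2143.
Trapped volume = 585.0 × 0.2143 = 125.37 mL.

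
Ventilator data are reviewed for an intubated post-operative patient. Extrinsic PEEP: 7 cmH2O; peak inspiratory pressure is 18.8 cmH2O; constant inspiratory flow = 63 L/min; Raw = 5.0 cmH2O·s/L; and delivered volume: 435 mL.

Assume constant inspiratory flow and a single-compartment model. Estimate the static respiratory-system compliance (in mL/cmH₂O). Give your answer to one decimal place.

Flow: 63 L/min ÷ 60 = 1.05 L/s.
Equation of motion (constant flow): PIP = Vt/C + R·V̇ + PEEP.
Vt/C = PIP − R·V̇ − PEEP = 18.8 − 5.0×1.05 − 7 = 18.8 − 5.25 − 7 = 6.55 cmH2O.
C = Vt / 6.55 = 435 / 6.55 = 66.412 mL/cmH2O.

66.4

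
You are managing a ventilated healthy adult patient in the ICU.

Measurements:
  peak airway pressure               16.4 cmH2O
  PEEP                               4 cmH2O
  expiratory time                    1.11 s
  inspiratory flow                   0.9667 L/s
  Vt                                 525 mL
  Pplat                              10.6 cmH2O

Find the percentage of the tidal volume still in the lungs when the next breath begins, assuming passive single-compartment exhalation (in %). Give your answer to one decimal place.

9.8

R = (PIP − Pplat)/V̇ = (16.4 − 10.6) / 0.9667 = 5.8/0.9667 = 6.0 cmH2O·s/L.
C = Vt/(Pplat − PEEP) = 525.0 / (10.6 − 4) = 525.0/6.6 = 79.545 mL/cmH2O.
τ = R × C = 6.0 × 0.07955 L/cmH2O = 0.4773 s.
Fraction remaining at end-expiration = e^(−Te/τ) = e^(−1.11/0.4773) = 0.09773 → 9.773%.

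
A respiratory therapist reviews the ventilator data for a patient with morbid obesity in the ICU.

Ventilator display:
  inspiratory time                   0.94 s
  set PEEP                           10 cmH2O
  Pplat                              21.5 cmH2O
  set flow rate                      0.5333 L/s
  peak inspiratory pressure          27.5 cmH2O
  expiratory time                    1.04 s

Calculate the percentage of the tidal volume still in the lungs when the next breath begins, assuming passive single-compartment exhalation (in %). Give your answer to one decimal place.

12.0

Vt = flow × Ti = 0.5333 L/s × 0.94 s × 1000 mL/L = 501.3 mL.
R = (PIP − Pplat)/V̇ = (27.5 − 21.5) / 0.5333 = 6.0/0.5333 = 11.251 cmH2O·s/L.
C = Vt/(Pplat − PEEP) = 501.3 / (21.5 − 10) = 501.3/11.5 = 43.591 mL/cmH2O.
τ = R × C = 11.251 × 0.04359 L/cmH2O = 0.4904 s.
Fraction remaining at end-expiration = e^(−Te/τ) = e^(−1.04/0.4904) = 0.1199 → 11.99%.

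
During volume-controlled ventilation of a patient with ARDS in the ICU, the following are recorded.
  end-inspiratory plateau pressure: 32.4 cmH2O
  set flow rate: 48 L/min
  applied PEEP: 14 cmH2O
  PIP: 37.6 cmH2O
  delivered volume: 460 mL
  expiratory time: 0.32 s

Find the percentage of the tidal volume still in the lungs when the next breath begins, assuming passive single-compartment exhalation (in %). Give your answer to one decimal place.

14.0

Flow: 48 L/min ÷ 60 = 0.8 L/s.
R = (PIP − Pplat)/V̇ = (37.6 − 32.4) / 0.8 = 5.2/0.8 = 6.5 cmH2O·s/L.
C = Vt/(Pplat − PEEP) = 460.0 / (32.4 − 14) = 460.0/18.4 = 25.0 mL/cmH2O.
τ = R × C = 6.5 × 0.025 L/cmH2O = 0.1625 s.
Fraction remaining at end-expiration = e^(−Te/τ) = e^(−0.32/0.1625) = 0.1396 → 13.96%.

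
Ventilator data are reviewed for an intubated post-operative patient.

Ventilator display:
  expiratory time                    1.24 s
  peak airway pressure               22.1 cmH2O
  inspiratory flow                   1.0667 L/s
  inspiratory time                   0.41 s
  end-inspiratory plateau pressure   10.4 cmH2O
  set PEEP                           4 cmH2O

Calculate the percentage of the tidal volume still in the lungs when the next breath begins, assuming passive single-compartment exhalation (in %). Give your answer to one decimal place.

Vt = flow × Ti = 1.0667 L/s × 0.41 s × 1000 mL/L = 437.35 mL.
R = (PIP − Pplat)/V̇ = (22.1 − 10.4) / 1.0667 = 11.7/1.0667 = 10.968 cmH2O·s/L.
C = Vt/(Pplat − PEEP) = 437.35 / (10.4 − 4) = 437.35/6.4 = 68.336 mL/cmH2O.
τ = R × C = 10.968 × 0.06834 L/cmH2O = 0.7496 s.
Fraction remaining at end-expiration = e^(−Te/τ) = e^(−1.24/0.7496) = 0.1912 → 19.12%.

19.1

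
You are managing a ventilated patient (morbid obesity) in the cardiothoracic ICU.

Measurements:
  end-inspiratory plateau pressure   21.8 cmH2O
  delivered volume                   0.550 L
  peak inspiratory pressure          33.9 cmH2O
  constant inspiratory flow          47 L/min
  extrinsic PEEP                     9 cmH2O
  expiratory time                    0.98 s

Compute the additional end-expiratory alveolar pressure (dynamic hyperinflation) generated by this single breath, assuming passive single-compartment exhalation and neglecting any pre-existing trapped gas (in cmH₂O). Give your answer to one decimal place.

Flow: 47 L/min ÷ 60 = 0.7833 L/s.
R = (PIP − Pplat)/V̇ = (33.9 − 21.8) / 0.7833 = 12.1/0.7833 = 15.447 cmH2O·s/L.
C = Vt/(Pplat − PEEP) = 550.0 / (21.8 − 9) = 550.0/12.8 = 42.969 mL/cmH2O.
τ = R × C = 15.447 × 0.04297 L/cmH2O = 0.6638 s.
Fraction remaining = e^(−Te/τ) = e^(−0.98/0.6638) = 0.2285; trapped volume = 550.0 × 0.2285 = 125.68 mL.
Additional alveolar pressure from trapping ≈ V_trapped / C = 125.68 / 42.969 = 2.925 cmH2O.

2.9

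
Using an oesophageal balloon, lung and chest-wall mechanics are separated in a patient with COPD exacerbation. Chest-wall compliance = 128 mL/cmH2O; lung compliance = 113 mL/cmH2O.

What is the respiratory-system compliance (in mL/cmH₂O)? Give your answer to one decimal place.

Lung and chest wall are elastances in series: 1/Crs = 1/CL + 1/Ccw.
1/Crs = 1/113 + 1/128 = 0.01666.
Crs = 60.024 mL/cmH2O.

60.0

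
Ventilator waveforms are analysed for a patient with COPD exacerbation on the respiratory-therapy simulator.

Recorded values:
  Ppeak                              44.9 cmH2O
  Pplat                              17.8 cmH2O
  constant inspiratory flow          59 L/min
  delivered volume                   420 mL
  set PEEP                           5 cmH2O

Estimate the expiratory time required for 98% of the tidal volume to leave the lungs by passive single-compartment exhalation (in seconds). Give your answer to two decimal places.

3.54

Flow: 59 L/min ÷ 60 = 0.9833 L/s.
R = (PIP − Pplat)/V̇ = (44.9 − 17.8) / 0.9833 = 27.1/0.9833 = 27.56 cmH2O·s/L.
C = Vt/(Pplat − PEEP) = 420.0 / (17.8 − 5) = 420.0/12.8 = 32.813 mL/cmH2O.
τ = R × C = 27.56 × 0.03281 L/cmH2O = 0.9042 s.
t = −τ·ln(1 − 0.98) = −0.9042·ln(0.02) = 3.537 s.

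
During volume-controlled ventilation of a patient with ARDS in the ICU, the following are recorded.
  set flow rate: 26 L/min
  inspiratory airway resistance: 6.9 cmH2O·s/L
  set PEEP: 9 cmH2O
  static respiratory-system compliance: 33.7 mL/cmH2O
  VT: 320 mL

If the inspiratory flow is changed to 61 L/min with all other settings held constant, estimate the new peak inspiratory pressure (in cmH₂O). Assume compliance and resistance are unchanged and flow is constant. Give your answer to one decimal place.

Flow: 26 L/min ÷ 60 = 0.4333 L/s.
New flow: 61 L/min ÷ 60 = 1.0167 L/s.
PIP = Vt/C + R·V̇ + PEEP (constant-flow equation of motion).
Only the resistive term changes: ΔPIP = R × ΔV̇ = 6.9 × (1.0167 − 0.4333) = 6.9 × 0.5834 = 4.025 cmH2O.
Original PIP = 320/33.7 + 6.9×0.4333 + 9 = 21.485 cmH2O; new PIP = 21.485 + (4.025) = 25.51 cmH2O.

25.5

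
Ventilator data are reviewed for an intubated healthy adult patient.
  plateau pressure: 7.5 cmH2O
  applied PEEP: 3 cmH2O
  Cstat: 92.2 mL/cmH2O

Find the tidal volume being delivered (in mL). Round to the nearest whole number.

415

Vt = Cstat × (Pplat − PEEP) = 92.2 × (7.5 − 3) = 92.2 × 4.5 = 414.9 mL.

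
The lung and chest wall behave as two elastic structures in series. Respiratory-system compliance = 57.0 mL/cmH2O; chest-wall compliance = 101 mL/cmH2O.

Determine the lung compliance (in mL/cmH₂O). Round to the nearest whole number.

131

1/CL = 1/Crs − 1/Ccw.
1/CL = 1/57.0 − 1/101 = 0.007643.
CL = 130.84 mL/cmH2O.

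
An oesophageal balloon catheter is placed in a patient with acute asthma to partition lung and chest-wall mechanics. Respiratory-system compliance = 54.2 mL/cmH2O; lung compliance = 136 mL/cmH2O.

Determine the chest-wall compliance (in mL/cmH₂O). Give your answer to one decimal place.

1/Ccw = 1/Crs − 1/CL.
1/Ccw = 1/54.2 − 1/136 = 0.0111.
Ccw = 90.09 mL/cmH2O.

90.1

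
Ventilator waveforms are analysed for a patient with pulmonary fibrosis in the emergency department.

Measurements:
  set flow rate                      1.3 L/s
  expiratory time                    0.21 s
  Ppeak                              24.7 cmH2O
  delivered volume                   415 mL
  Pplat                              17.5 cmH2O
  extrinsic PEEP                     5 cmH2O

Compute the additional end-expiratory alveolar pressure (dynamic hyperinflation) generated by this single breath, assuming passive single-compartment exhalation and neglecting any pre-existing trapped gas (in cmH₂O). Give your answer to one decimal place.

4.0

R = (PIP − Pplat)/V̇ = (24.7 − 17.5) / 1.3 = 7.2/1.3 = 5.538 cmH2O·s/L.
C = Vt/(Pplat − PEEP) = 415.0 / (17.5 − 5) = 415.0/12.5 = 33.2 mL/cmH2O.
τ = R × C = 5.538 × 0.0332 L/cmH2O = 0.1839 s.
Fraction remaining = e^(−Te/τ) = e^(−0.21/0.1839) = 0.3192; trapped volume = 415.0 × 0.3192 = 132.47 mL.
Additional alveolar pressure from trapping ≈ V_trapped / C = 132.47 / 33.2 = 3.99 cmH2O.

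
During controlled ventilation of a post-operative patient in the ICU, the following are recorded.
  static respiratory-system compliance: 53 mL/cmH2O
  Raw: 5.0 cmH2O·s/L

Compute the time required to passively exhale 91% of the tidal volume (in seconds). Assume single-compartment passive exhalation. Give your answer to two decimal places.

τ = R × C = 5.0 × 53 mL/cmH2O = 5.0 × 0.053 L/cmH2O = 0.265 s.
Exhaled fraction f = 1 − e^(−t/τ) → t = −τ·ln(1 − f) = −0.265·ln(0.09) = 0.6381 s.

0.64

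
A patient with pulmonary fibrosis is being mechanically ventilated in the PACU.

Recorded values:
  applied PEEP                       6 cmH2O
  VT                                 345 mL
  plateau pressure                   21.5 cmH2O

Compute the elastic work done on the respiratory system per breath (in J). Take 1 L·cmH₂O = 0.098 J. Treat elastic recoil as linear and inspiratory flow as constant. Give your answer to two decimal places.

0.26

Elastic work ≈ ½ × (Pplat − PEEP) × Vt = 0.5 × (21.5 − 6) × 0.345 L = 0.5 × 15.5 × 0.345 = 2.674 L·cmH2O.
× 0.098 J/(L·cmH2O) → 0.2621 J.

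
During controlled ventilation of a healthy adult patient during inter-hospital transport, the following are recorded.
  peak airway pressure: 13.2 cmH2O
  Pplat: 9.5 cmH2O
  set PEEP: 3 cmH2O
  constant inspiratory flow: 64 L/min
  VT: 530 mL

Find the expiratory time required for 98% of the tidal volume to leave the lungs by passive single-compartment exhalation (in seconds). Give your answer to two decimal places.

Flow: 64 L/min ÷ 60 = 1.0667 L/s.
R = (PIP − Pplat)/V̇ = (13.2 − 9.5) / 1.0667 = 3.7/1.0667 = 3.469 cmH2O·s/L.
C = Vt/(Pplat − PEEP) = 530.0 / (9.5 − 3) = 530.0/6.5 = 81.538 mL/cmH2O.
τ = R × C = 3.469 × 0.08154 L/cmH2O = 0.2829 s.
t = −τ·ln(1 − 0.98) = −0.2829·ln(0.02) = 1.107 s.

1.11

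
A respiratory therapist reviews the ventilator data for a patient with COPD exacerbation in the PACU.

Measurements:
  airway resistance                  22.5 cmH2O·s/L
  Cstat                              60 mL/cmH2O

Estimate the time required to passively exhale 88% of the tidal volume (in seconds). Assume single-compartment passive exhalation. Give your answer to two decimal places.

2.86

τ = R × C = 22.5 × 60 mL/cmH2O = 22.5 × 0.060 L/cmH2O = 1.35 s.
Exhaled fraction f = 1 − e^(−t/τ) → t = −τ·ln(1 − f) = −1.35·ln(0.12) = 2.862 s.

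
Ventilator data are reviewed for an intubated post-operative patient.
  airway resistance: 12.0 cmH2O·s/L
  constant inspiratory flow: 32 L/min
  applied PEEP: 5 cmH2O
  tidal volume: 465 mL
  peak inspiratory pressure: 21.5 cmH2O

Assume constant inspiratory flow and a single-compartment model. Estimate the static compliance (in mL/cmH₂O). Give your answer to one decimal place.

Flow: 32 L/min ÷ 60 = 0.5333 L/s.
Equation of motion (constant flow): PIP = Vt/C + R·V̇ + PEEP.
Vt/C = PIP − R·V̇ − PEEP = 21.5 − 12.0×0.5333 − 5 = 21.5 − 6.4 − 5 = 10.1 cmH2O.
C = Vt / 10.1 = 465 / 10.1 = 46.04 mL/cmH2O.

46.0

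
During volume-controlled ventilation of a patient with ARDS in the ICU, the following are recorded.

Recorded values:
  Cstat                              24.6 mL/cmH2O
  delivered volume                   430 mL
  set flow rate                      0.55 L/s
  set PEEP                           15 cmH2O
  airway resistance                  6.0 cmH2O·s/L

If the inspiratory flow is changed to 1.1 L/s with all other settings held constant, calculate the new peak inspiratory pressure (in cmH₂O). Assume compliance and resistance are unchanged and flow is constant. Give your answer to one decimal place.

39.1

PIP = Vt/C + R·V̇ + PEEP (constant-flow equation of motion).
Only the resistive term changes: ΔPIP = R × ΔV̇ = 6.0 × (1.1 − 0.55) = 6.0 × 0.55 = 3.3 cmH2O.
Original PIP = 430/24.6 + 6.0×0.55 + 15 = 35.78 cmH2O; new PIP = 35.78 + (3.3) = 39.08 cmH2O.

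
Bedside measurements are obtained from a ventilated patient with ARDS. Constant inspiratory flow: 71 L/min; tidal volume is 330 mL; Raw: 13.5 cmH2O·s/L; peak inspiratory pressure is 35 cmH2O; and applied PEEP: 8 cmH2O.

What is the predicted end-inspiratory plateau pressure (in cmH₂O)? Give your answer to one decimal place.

Flow: 71 L/min ÷ 60 = 1.1833 L/s.
Pplat = PIP − Raw × flow = 35 − 13.5 × 1.1833 = 35 − 15.975 = 19.025 cmH2O.

19.0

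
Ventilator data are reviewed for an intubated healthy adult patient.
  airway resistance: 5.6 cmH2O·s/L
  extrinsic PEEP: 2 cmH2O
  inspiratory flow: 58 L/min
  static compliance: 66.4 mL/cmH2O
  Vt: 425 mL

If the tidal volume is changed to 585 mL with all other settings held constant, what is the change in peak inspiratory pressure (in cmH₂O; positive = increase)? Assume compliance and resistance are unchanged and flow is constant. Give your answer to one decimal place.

2.4

PIP = Vt/C + R·V̇ + PEEP (constant-flow equation of motion).
Only the elastic term changes: ΔPIP = ΔVt / C = (585 − 425) / 66.4 = 2.41 cmH2O.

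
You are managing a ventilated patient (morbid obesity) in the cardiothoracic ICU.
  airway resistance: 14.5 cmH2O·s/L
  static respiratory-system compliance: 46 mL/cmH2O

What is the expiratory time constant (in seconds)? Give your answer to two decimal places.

τ = R × C = 14.5 × 46 mL/cmH2O = 14.5 × 0.046 L/cmH2O = 0.667 s.

0.67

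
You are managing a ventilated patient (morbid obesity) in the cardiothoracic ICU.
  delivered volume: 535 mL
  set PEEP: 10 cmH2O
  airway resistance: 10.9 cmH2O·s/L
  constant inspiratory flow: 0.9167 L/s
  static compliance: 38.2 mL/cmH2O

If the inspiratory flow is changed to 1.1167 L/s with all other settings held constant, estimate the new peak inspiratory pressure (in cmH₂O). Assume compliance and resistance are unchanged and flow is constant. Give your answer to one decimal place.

PIP = Vt/C + R·V̇ + PEEP (constant-flow equation of motion).
Only the resistive term changes: ΔPIP = R × ΔV̇ = 10.9 × (1.1167 − 0.9167) = 10.9 × 0.2 = 2.18 cmH2O.
Original PIP = 535/38.2 + 10.9×0.9167 + 10 = 33.997 cmH2O; new PIP = 33.997 + (2.18) = 36.177 cmH2O.

36.2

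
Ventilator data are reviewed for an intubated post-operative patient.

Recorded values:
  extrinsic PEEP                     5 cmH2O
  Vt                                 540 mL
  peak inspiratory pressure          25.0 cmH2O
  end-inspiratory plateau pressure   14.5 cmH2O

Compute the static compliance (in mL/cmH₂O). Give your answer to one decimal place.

56.8

Cstat = Vt / (Pplat − PEEP) = 540 / (14.5 − 5) = 540 / 9.5 = 56.842 mL/cmH2O.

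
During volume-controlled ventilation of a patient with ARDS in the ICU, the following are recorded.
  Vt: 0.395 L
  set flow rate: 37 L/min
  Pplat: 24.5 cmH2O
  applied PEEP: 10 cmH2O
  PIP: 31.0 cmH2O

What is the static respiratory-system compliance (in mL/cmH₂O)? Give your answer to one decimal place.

27.2

Cstat = Vt / (Pplat − PEEP) = 395 / (24.5 − 10) = 395 / 14.5 = 27.241 mL/cmH2O.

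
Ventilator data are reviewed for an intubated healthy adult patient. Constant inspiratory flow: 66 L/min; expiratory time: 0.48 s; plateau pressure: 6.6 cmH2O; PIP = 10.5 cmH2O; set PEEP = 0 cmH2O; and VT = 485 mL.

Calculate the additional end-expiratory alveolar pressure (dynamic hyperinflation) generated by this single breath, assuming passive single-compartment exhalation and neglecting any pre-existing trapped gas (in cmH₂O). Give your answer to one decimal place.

Flow: 66 L/min ÷ 60 = 1.1 L/s.
R = (PIP − Pplat)/V̇ = (10.5 − 6.6) / 1.1 = 3.9/1.1 = 3.545 cmH2O·s/L.
C = Vt/(Pplat − PEEP) = 485.0 / (6.6 − 0) = 485.0/6.6 = 73.485 mL/cmH2O.
τ = R × C = 3.545 × 0.07349 L/cmH2O = 0.2605 s.
Fraction remaining = e^(−Te/τ) = e^(−0.48/0.2605) = 0.1584; trapped volume = 485.0 × 0.1584 = 76.824 mL.
Additional alveolar pressure from trapping ≈ V_trapped / C = 76.824 / 73.485 = 1.045 cmH2O.

1.0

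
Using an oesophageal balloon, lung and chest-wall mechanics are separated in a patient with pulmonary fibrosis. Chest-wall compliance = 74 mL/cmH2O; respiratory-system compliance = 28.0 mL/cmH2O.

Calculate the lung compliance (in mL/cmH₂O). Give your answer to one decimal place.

1/CL = 1/Crs − 1/Ccw.
1/CL = 1/28.0 − 1/74 = 0.0222.
CL = 45.045 mL/cmH2O.

45.0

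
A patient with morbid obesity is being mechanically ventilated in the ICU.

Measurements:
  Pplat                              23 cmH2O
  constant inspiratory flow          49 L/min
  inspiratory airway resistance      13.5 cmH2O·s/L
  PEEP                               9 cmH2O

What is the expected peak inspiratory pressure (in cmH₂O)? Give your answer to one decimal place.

34.0

Flow: 49 L/min ÷ 60 = 0.8167 L/s.
PIP = Pplat + Raw × flow = 23 + 13.5 × 0.8167 = 23 + 11.025 = 34.025 cmH2O.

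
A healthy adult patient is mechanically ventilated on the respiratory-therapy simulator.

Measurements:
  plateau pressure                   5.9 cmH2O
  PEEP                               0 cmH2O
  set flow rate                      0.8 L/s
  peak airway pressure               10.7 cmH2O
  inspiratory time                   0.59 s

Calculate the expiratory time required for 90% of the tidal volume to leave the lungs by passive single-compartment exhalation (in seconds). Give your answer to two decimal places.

1.11

Vt = flow × Ti = 0.8 L/s × 0.59 s × 1000 mL/L = 472.0 mL.
R = (PIP − Pplat)/V̇ = (10.7 − 5.9) / 0.8 = 4.8/0.8 = 6.0 cmH2O·s/L.
C = Vt/(Pplat − PEEP) = 472.0 / (5.9 − 0) = 472.0/5.9 = 80.0 mL/cmH2O.
τ = R × C = 6.0 × 0.08 L/cmH2O = 0.48 s.
t = −τ·ln(1 − 0.90) = −0.48·ln(0.1) = 1.105 s.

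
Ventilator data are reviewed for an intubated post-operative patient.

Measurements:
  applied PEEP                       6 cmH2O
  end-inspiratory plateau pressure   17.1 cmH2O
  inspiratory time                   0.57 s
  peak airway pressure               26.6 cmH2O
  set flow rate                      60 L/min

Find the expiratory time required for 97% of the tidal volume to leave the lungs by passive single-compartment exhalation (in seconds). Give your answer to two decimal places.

1.71

Flow: 60 L/min ÷ 60 = 1 L/s.
Vt = flow × Ti = 1 L/s × 0.57 s × 1000 mL/L = 570.0 mL.
R = (PIP − Pplat)/V̇ = (26.6 − 17.1) / 1 = 9.5/1 = 9.5 cmH2O·s/L.
C = Vt/(Pplat − PEEP) = 570.0 / (17.1 − 6) = 570.0/11.1 = 51.351 mL/cmH2O.
τ = R × C = 9.5 × 0.05135 L/cmH2O = 0.4878 s.
t = −τ·ln(1 − 0.97) = −0.4878·ln(0.03) = 1.71 s.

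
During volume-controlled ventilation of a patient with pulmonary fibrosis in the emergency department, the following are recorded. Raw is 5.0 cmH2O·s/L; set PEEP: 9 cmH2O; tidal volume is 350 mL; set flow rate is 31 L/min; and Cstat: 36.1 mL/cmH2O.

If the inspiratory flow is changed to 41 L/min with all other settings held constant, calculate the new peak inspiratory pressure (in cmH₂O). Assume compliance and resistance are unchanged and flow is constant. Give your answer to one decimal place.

22.1

Flow: 31 L/min ÷ 60 = 0.5167 L/s.
New flow: 41 L/min ÷ 60 = 0.6833 L/s.
PIP = Vt/C + R·V̇ + PEEP (constant-flow equation of motion).
Only the resistive term changes: ΔPIP = R × ΔV̇ = 5.0 × (0.6833 − 0.5167) = 5.0 × 0.1666 = 0.833 cmH2O.
Original PIP = 350/36.1 + 5.0×0.5167 + 9 = 21.279 cmH2O; new PIP = 21.279 + (0.833) = 22.112 cmH2O.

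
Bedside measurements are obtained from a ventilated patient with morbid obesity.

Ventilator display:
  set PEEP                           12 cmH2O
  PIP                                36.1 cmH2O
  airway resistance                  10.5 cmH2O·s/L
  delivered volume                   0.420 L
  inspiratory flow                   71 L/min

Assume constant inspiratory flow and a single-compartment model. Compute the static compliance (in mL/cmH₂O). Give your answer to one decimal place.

Flow: 71 L/min ÷ 60 = 1.1833 L/s.
Equation of motion (constant flow): PIP = Vt/C + R·V̇ + PEEP.
Vt/C = PIP − R·V̇ − PEEP = 36.1 − 10.5×1.1833 − 12 = 36.1 − 12.425 − 12 = 11.675 cmH2O.
C = Vt / 11.675 = 420 / 11.675 = 35.974 mL/cmH2O.

36.0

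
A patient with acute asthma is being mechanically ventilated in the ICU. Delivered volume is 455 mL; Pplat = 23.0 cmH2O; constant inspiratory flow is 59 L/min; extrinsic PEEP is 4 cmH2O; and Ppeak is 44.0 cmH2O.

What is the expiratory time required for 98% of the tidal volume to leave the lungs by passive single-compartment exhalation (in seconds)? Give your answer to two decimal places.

Flow: 59 L/min ÷ 60 = 0.9833 L/s.
R = (PIP − Pplat)/V̇ = (44.0 − 23.0) / 0.9833 = 21.0/0.9833 = 21.357 cmH2O·s/L.
C = Vt/(Pplat − PEEP) = 455.0 / (23.0 − 4) = 455.0/19.0 = 23.947 mL/cmH2O.
τ = R × C = 21.357 × 0.02395 L/cmH2O = 0.5115 s.
t = −τ·ln(1 − 0.98) = −0.5115·ln(0.02) = 2.001 s.

2.00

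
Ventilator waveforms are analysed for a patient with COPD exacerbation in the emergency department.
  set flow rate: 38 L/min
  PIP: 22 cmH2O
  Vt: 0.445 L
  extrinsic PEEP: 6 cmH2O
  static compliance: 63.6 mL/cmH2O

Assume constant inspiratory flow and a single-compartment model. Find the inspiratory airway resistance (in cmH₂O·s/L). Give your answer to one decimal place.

14.2

Flow: 38 L/min ÷ 60 = 0.6333 L/s.
Equation of motion (constant flow): PIP = Vt/C + R·V̇ + PEEP.
R·V̇ = PIP − Vt/C − PEEP = 22 − 445/63.6 − 6 = 22 − 6.997 − 6 = 9.003 cmH2O.
R = 9.003 / 0.6333 = 14.216 cmH2O·s/L.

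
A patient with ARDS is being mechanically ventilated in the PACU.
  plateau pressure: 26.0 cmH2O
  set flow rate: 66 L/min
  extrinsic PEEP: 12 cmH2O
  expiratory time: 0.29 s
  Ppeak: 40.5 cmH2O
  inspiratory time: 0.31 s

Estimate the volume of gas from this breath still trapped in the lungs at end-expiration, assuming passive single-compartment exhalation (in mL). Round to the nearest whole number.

Flow: 66 L/min ÷ 60 = 1.1 L/s.
Vt = flow × Ti = 1.1 L/s × 0.31 s × 1000 mL/L = 341.0 mL.
R = (PIP − Pplat)/V̇ = (40.5 − 26.0) / 1.1 = 14.5/1.1 = 13.182 cmH2O·s/L.
C = Vt/(Pplat − PEEP) = 341.0 / (26.0 − 12) = 341.0/14.0 = 24.357 mL/cmH2O.
τ = R × C = 13.182 × 0.02436 L/cmH2O = 0.3211 s.
Fraction remaining = e^(−Te/τ) = e^(−0.29/0.3211) = 0.4053.
Trapped volume = 341.0 × 0.4053 = 138.21 mL.

138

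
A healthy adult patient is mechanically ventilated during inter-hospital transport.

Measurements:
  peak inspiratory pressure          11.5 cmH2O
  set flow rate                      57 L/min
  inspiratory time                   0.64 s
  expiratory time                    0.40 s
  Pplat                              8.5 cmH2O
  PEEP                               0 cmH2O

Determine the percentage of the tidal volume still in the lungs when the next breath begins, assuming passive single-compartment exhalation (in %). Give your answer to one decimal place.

Flow: 57 L/min ÷ 60 = 0.95 L/s.
Vt = flow × Ti = 0.95 L/s × 0.64 s × 1000 mL/L = 608.0 mL.
R = (PIP − Pplat)/V̇ = (11.5 − 8.5) / 0.95 = 3.0/0.95 = 3.158 cmH2O·s/L.
C = Vt/(Pplat − PEEP) = 608.0 / (8.5 − 0) = 608.0/8.5 = 71.529 mL/cmH2O.
τ = R × C = 3.158 × 0.07153 L/cmH2O = 0.2259 s.
Fraction remaining at end-expiration = e^(−Te/τ) = e^(−0.40/0.2259) = 0.1702 → 17.02%.

17.0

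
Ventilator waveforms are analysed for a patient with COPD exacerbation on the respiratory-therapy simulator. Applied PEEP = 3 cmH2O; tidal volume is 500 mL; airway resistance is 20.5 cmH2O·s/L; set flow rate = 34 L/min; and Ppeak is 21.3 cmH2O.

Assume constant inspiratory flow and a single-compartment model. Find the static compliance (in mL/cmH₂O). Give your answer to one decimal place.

Flow: 34 L/min ÷ 60 = 0.5667 L/s.
Equation of motion (constant flow): PIP = Vt/C + R·V̇ + PEEP.
Vt/C = PIP − R·V̇ − PEEP = 21.3 − 20.5×0.5667 − 3 = 21.3 − 11.617 − 3 = 6.683 cmH2O.
C = Vt / 6.683 = 500 / 6.683 = 74.817 mL/cmH2O.

74.8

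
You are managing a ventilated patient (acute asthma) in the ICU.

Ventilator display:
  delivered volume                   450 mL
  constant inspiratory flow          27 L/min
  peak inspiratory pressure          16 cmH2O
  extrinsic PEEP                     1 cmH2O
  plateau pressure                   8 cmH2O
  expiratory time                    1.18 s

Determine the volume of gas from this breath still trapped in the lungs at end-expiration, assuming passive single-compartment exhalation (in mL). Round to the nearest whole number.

Flow: 27 L/min ÷ 60 = 0.45 L/s.
R = (PIP − Pplat)/V̇ = (16 − 8) / 0.45 = 8.0/0.45 = 17.778 cmH2O·s/L.
C = Vt/(Pplat − PEEP) = 450.0 / (8 − 1) = 450.0/7.0 = 64.286 mL/cmH2O.
τ = R × C = 17.778 × 0.06429 L/cmH2O = 1.143 s.
Fraction remaining = e^(−Te/τ) = e^(−1.18/1.143) = 0.3562.
Trapped volume = 450.0 × 0.3562 = 160.29 mL.

160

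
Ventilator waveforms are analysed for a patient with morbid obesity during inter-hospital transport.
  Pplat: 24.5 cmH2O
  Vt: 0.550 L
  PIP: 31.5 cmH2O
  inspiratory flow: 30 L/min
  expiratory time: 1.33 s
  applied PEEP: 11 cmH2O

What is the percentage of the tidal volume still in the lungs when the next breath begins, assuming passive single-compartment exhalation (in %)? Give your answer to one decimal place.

9.7

Flow: 30 L/min ÷ 60 = 0.5 L/s.
R = (PIP − Pplat)/V̇ = (31.5 − 24.5) / 0.5 = 7.0/0.5 = 14.0 cmH2O·s/L.
C = Vt/(Pplat − PEEP) = 550.0 / (24.5 − 11) = 550.0/13.5 = 40.741 mL/cmH2O.
τ = R × C = 14.0 × 0.04074 L/cmH2O = 0.5704 s.
Fraction remaining at end-expiration = e^(−Te/τ) = e^(−1.33/0.5704) = 0.09713 → 9.713%.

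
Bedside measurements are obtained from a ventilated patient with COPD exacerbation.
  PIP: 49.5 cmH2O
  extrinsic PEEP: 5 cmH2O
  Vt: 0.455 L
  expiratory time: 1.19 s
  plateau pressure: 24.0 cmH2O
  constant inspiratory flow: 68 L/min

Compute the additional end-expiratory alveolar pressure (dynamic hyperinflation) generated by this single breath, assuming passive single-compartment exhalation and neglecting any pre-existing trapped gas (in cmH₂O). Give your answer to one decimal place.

2.1

Flow: 68 L/min ÷ 60 = 1.1333 L/s.
R = (PIP − Pplat)/V̇ = (49.5 − 24.0) / 1.1333 = 25.5/1.1333 = 22.501 cmH2O·s/L.
C = Vt/(Pplat − PEEP) = 455.0 / (24.0 − 5) = 455.0/19.0 = 23.947 mL/cmH2O.
τ = R × C = 22.501 × 0.02395 L/cmH2O = 0.5389 s.
Fraction remaining = e^(−Te/τ) = e^(−1.19/0.5389) = 0.1099; trapped volume = 455.0 × 0.1099 = 50.005 mL.
Additional alveolar pressure from trapping ≈ V_trapped / C = 50.005 / 23.947 = 2.088 cmH2O.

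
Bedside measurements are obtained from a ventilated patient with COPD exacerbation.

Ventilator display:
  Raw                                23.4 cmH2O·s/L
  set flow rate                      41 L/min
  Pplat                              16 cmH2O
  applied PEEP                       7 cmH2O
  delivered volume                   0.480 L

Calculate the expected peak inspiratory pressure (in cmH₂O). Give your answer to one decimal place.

Flow: 41 L/min ÷ 60 = 0.6833 L/s.
PIP = Pplat + Raw × flow = 16 + 23.4 × 0.6833 = 16 + 15.989 = 31.989 cmH2O.

32.0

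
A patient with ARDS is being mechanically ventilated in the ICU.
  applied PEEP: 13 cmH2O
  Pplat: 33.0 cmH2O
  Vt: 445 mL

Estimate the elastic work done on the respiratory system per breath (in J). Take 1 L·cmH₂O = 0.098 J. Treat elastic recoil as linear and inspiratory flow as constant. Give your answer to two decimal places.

0.44

Elastic work ≈ ½ × (Pplat − PEEP) × Vt = 0.5 × (33.0 − 13) × 0.445 L = 0.5 × 20.0 × 0.445 = 4.45 L·cmH2O.
× 0.098 J/(L·cmH2O) → 0.4361 J.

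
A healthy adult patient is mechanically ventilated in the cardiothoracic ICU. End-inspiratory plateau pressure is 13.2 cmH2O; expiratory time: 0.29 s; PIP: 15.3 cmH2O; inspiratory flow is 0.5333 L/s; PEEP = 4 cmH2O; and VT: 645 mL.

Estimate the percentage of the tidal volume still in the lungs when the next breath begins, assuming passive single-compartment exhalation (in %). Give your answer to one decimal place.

35.0

R = (PIP − Pplat)/V̇ = (15.3 − 13.2) / 0.5333 = 2.1/0.5333 = 3.938 cmH2O·s/L.
C = Vt/(Pplat − PEEP) = 645.0 / (13.2 − 4) = 645.0/9.2 = 70.109 mL/cmH2O.
τ = R × C = 3.938 × 0.07011 L/cmH2O = 0.2761 s.
Fraction remaining at end-expiration = e^(−Te/τ) = e^(−0.29/0.2761) = 0.3498 → 34.98%.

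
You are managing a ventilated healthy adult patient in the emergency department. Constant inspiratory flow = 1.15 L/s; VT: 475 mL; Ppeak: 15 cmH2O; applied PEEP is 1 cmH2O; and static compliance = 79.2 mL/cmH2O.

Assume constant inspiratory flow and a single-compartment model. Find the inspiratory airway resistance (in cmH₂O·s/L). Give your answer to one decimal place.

Equation of motion (constant flow): PIP = Vt/C + R·V̇ + PEEP.
R·V̇ = PIP − Vt/C − PEEP = 15 − 475/79.2 − 1 = 15 − 5.997 − 1 = 8.003 cmH2O.
R = 8.003 / 1.15 = 6.959 cmH2O·s/L.

7.0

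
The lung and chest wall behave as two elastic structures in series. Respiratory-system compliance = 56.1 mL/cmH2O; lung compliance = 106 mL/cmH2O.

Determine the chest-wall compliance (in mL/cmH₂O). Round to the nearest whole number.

119

1/Ccw = 1/Crs − 1/CL.
1/Ccw = 1/56.1 − 1/106 = 0.008391.
Ccw = 119.18 mL/cmH2O.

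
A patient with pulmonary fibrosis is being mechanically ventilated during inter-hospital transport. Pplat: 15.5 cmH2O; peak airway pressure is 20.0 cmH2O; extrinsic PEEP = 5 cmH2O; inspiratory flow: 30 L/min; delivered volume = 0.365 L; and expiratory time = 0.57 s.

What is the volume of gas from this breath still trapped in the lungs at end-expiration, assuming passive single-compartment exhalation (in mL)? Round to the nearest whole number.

Flow: 30 L/min ÷ 60 = 0.5 L/s.
R = (PIP − Pplat)/V̇ = (20.0 − 15.5) / 0.5 = 4.5/0.5 = 9.0 cmH2O·s/L.
C = Vt/(Pplat − PEEP) = 365.0 / (15.5 − 5) = 365.0/10.5 = 34.762 mL/cmH2O.
τ = R × C = 9.0 × 0.03476 L/cmH2O = 0.3128 s.
Fraction remaining = e^(−Te/τ) = e^(−0.57/0.3128) = 0.1617.
Trapped volume = 365.0 × 0.1617 = 59.021 mL.

59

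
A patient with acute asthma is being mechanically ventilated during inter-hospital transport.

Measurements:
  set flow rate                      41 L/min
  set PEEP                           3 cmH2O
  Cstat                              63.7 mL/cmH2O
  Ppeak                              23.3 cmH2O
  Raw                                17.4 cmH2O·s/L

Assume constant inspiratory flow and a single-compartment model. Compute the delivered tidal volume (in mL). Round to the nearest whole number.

Flow: 41 L/min ÷ 60 = 0.6833 L/s.
Equation of motion (constant flow): PIP = Vt/C + R·V̇ + PEEP.
Vt/C = PIP − R·V̇ − PEEP = 23.3 − 11.889 − 3 = 8.411 cmH2O.
Vt = C × 8.411 = 63.7 × 8.411 = 535.78 mL.

536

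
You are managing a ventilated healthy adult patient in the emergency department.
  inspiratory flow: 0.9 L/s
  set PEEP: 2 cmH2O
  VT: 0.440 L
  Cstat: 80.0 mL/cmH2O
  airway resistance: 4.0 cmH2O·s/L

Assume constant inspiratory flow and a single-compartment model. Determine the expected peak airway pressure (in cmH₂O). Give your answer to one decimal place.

Equation of motion (constant flow): PIP = Vt/C + R·V̇ + PEEP.
PIP = 440/80.0 + 4.0×0.9 + 2 = 5.5 + 3.6 + 2 = 11.1 cmH2O.

11.1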